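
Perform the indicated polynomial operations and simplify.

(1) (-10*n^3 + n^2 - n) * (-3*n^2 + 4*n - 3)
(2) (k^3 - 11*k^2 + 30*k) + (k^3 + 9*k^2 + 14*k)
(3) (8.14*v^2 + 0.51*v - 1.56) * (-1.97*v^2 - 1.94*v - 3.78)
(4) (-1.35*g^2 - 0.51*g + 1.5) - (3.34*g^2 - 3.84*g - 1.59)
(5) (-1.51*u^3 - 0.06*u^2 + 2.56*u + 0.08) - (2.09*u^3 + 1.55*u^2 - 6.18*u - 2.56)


(1) = 30*n^5 - 43*n^4 + 37*n^3 - 7*n^2 + 3*n
(2) = 2*k^3 - 2*k^2 + 44*k
(3) = -16.0358*v^4 - 16.7963*v^3 - 28.6854*v^2 + 1.0986*v + 5.8968
(4) = -4.69*g^2 + 3.33*g + 3.09
(5) = -3.6*u^3 - 1.61*u^2 + 8.74*u + 2.64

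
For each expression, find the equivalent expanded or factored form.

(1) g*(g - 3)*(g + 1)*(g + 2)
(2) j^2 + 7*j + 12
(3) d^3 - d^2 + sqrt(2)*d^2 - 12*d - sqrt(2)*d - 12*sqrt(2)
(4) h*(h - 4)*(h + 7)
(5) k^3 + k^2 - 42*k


(1) = g^4 - 7*g^2 - 6*g
(2) = (j + 3)*(j + 4)
(3) = (d - 4)*(d + 3)*(d + sqrt(2))
(4) = h^3 + 3*h^2 - 28*h
(5) = k*(k - 6)*(k + 7)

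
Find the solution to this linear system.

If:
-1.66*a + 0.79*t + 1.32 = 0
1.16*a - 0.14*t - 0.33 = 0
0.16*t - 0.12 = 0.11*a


Then:
No Solution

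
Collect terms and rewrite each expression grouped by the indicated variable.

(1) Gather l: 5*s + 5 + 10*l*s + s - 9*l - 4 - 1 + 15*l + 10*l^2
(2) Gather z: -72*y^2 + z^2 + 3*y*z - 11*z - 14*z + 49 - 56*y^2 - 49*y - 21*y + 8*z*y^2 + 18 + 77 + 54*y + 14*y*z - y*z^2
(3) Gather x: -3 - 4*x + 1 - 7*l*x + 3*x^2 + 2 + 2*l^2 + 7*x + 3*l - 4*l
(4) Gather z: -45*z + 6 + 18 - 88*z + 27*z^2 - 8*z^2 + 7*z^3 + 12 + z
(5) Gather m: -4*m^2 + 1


(1) = 10*l^2 + l*(10*s + 6) + 6*s
(2) = -128*y^2 - 16*y + z^2*(1 - y) + z*(8*y^2 + 17*y - 25) + 144
(3) = 2*l^2 - l + 3*x^2 + x*(3 - 7*l)
(4) = 7*z^3 + 19*z^2 - 132*z + 36
(5) = 1 - 4*m^2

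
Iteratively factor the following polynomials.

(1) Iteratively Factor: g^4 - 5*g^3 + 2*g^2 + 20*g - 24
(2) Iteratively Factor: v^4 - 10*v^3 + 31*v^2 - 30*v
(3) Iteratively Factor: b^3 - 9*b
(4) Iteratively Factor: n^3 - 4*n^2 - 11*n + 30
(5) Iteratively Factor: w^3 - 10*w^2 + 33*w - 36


(1) = (g - 2)*(g^3 - 3*g^2 - 4*g + 12) = (g - 3)*(g - 2)*(g^2 - 4) = (g - 3)*(g - 2)^2*(g + 2)
(2) = (v - 2)*(v^3 - 8*v^2 + 15*v) = v*(v - 2)*(v^2 - 8*v + 15) = v*(v - 3)*(v - 2)*(v - 5)
(3) = (b)*(b^2 - 9) = b*(b + 3)*(b - 3)
(4) = (n - 5)*(n^2 + n - 6) = (n - 5)*(n - 2)*(n + 3)
(5) = (w - 3)*(w^2 - 7*w + 12) = (w - 4)*(w - 3)*(w - 3)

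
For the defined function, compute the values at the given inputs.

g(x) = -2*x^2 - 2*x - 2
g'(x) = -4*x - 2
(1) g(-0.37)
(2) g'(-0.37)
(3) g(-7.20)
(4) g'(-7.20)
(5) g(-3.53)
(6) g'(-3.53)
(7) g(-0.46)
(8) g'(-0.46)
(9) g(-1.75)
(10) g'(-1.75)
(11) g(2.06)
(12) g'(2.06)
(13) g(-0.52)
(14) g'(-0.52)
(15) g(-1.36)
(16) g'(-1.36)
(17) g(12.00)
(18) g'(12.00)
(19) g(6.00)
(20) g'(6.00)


(1) = -1.53
(2) = -0.52
(3) = -91.28
(4) = 26.80
(5) = -19.86
(6) = 12.12
(7) = -1.50
(8) = -0.16
(9) = -4.62
(10) = 5.00
(11) = -14.61
(12) = -10.24
(13) = -1.50
(14) = 0.08
(15) = -2.98
(16) = 3.44
(17) = -314.00
(18) = -50.00
(19) = -86.00
(20) = -26.00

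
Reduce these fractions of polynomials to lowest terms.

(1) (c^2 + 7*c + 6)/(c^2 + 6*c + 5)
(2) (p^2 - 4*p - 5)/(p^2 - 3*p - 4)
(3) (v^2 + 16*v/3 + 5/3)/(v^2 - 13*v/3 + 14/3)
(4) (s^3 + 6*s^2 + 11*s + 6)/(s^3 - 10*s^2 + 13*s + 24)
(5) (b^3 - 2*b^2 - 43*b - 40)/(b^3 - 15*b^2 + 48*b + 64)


(1) = (c + 6)/(c + 5)
(2) = (p - 5)/(p - 4)
(3) = (3*v^2 + 16*v + 5)/(3*v^2 - 13*v + 14)
(4) = (s^2 + 5*s + 6)/(s^2 - 11*s + 24)
(5) = (b + 5)/(b - 8)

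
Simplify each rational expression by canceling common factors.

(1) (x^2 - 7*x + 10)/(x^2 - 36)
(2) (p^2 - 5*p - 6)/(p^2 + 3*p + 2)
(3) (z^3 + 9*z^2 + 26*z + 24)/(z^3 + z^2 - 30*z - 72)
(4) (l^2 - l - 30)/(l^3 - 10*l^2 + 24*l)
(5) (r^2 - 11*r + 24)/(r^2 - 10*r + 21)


(1) = (x^2 - 7*x + 10)/(x^2 - 36)
(2) = (p - 6)/(p + 2)
(3) = (z + 2)/(z - 6)
(4) = (l + 5)/(l^2 - 4*l)
(5) = (r - 8)/(r - 7)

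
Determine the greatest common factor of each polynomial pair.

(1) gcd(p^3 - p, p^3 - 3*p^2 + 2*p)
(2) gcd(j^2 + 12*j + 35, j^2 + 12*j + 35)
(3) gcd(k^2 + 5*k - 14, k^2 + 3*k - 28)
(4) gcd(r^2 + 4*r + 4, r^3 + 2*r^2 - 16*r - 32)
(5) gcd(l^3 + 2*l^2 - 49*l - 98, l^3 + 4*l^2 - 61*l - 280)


(1) = p^2 - p
(2) = gcd((j + 5)*(j + 7), (j + 5)*(j + 7)) = j^2 + 12*j + 35
(3) = k + 7
(4) = gcd((r + 2)^2, (r - 4)*(r + 2)*(r + 4)) = r + 2
(5) = gcd((l - 7)*(l + 2)*(l + 7), (l - 8)*(l + 5)*(l + 7)) = l + 7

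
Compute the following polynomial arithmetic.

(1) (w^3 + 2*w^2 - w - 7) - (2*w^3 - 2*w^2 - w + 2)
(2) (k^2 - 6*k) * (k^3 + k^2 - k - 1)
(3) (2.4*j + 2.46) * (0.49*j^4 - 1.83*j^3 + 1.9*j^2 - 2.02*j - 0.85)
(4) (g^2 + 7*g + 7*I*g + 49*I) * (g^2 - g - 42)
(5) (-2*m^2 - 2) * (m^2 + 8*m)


(1) = -w^3 + 4*w^2 - 9
(2) = k^5 - 5*k^4 - 7*k^3 + 5*k^2 + 6*k
(3) = 1.176*j^5 - 3.1866*j^4 + 0.0582*j^3 - 0.174*j^2 - 7.0092*j - 2.091
(4) = g^4 + 6*g^3 + 7*I*g^3 - 49*g^2 + 42*I*g^2 - 294*g - 343*I*g - 2058*I
(5) = -2*m^4 - 16*m^3 - 2*m^2 - 16*m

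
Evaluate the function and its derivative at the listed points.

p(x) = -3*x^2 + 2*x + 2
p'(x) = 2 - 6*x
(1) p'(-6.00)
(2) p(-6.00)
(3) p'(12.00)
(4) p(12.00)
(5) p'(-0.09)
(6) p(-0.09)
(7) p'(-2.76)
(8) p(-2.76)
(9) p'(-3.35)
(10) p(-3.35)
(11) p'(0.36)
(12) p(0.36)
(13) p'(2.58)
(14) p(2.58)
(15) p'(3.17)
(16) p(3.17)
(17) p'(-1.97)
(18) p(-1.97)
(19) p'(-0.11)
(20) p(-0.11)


(1) = 38.00
(2) = -118.00
(3) = -70.00
(4) = -406.00
(5) = 2.54
(6) = 1.80
(7) = 18.56
(8) = -26.37
(9) = 22.10
(10) = -38.37
(11) = -0.16
(12) = 2.33
(13) = -13.48
(14) = -12.81
(15) = -17.02
(16) = -21.81
(17) = 13.82
(18) = -13.58
(19) = 2.66
(20) = 1.74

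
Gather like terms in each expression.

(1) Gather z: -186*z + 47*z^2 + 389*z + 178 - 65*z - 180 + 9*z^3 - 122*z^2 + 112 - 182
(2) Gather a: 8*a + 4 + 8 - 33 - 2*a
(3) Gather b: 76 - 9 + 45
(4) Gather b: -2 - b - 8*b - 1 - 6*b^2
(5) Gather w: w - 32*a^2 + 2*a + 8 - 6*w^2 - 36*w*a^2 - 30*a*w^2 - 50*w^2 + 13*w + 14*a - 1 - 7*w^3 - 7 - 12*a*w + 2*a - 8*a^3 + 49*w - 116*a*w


(1) = 9*z^3 - 75*z^2 + 138*z - 72
(2) = 6*a - 21
(3) = 112
(4) = -6*b^2 - 9*b - 3
(5) = -8*a^3 - 32*a^2 + 18*a - 7*w^3 + w^2*(-30*a - 56) + w*(-36*a^2 - 128*a + 63)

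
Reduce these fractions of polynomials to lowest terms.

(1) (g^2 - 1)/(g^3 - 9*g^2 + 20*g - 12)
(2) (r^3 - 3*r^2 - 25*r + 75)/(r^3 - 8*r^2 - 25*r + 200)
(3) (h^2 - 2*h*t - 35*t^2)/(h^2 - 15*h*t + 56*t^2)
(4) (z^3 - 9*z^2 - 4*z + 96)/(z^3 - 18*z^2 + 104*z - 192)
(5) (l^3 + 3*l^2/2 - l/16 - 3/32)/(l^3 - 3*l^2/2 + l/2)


(1) = (g + 1)/(g^2 - 8*g + 12)
(2) = (r - 3)/(r - 8)
(3) = (-h - 5*t)/(-h + 8*t)
(4) = (z + 3)/(z - 6)
(5) = (32*l^3 + 48*l^2 - 2*l - 3)/(32*l^3 - 48*l^2 + 16*l)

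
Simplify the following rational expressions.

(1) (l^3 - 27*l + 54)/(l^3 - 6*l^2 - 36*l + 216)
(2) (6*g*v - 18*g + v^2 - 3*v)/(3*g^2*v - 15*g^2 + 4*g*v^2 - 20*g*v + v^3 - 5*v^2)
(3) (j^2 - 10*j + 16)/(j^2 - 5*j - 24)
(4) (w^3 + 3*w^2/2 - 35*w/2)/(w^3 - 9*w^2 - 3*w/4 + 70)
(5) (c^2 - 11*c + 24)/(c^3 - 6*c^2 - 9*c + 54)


(1) = (l^2 - 6*l + 9)/(l^2 - 12*l + 36)
(2) = (6*g*v - 18*g + v^2 - 3*v)/(3*g^2*v - 15*g^2 + 4*g*v^2 - 20*g*v + v^3 - 5*v^2)
(3) = (j - 2)/(j + 3)
(4) = (2*w^2 + 10*w)/(2*w^2 - 11*w - 40)
(5) = (c - 8)/(c^2 - 3*c - 18)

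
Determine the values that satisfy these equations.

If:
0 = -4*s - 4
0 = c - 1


Then:
c = 1
s = -1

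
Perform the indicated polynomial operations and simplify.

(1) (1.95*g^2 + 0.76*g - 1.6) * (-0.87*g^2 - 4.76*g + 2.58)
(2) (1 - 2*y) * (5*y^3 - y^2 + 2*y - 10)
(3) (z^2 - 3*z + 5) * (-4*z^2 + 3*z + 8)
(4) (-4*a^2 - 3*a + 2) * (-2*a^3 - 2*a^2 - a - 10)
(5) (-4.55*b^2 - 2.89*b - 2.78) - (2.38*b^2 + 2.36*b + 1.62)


(1) = -1.6965*g^4 - 9.9432*g^3 + 2.8054*g^2 + 9.5768*g - 4.128
(2) = -10*y^4 + 7*y^3 - 5*y^2 + 22*y - 10
(3) = -4*z^4 + 15*z^3 - 21*z^2 - 9*z + 40
(4) = 8*a^5 + 14*a^4 + 6*a^3 + 39*a^2 + 28*a - 20
(5) = -6.93*b^2 - 5.25*b - 4.4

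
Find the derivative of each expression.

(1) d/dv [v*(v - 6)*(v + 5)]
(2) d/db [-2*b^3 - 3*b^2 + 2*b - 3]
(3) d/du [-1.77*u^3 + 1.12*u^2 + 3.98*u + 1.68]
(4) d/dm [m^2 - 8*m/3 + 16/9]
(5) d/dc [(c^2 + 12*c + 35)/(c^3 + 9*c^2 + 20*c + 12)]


(1) = 3*v^2 - 2*v - 30
(2) = -6*b^2 - 6*b + 2
(3) = -5.31*u^2 + 2.24*u + 3.98
(4) = 2*m - 8/3
(5) = (-c^4 - 24*c^3 - 193*c^2 - 606*c - 556)/(c^6 + 18*c^5 + 121*c^4 + 384*c^3 + 616*c^2 + 480*c + 144)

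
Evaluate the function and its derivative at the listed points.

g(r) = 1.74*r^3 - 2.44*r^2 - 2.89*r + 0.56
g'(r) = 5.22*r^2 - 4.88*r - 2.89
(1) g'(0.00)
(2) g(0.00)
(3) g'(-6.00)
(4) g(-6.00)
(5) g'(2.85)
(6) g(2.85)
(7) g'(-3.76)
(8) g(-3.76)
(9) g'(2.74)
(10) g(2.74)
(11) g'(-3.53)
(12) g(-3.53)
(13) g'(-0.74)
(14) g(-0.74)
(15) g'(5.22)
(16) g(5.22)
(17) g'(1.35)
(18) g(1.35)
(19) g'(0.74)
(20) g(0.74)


(1) = -2.89
(2) = 0.56
(3) = 214.31
(4) = -445.78
(5) = 25.60
(6) = 12.78
(7) = 89.26
(8) = -115.56
(9) = 22.93
(10) = 10.12
(11) = 79.38
(12) = -96.18
(13) = 3.58
(14) = 0.66
(15) = 113.87
(16) = 166.48
(17) = 0.04
(18) = -3.51
(19) = -3.64
(20) = -2.21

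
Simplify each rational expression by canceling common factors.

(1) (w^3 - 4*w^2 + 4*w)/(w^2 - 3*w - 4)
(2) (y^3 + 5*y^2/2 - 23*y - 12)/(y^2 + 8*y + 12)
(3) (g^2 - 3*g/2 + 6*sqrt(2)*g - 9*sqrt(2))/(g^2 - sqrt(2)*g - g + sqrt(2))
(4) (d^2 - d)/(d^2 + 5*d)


(1) = (w^3 - 4*w^2 + 4*w)/(w^2 - 3*w - 4)
(2) = (2*y^2 - 7*y - 4)/(2*y + 4)
(3) = (2*g^2 + g*(-3 + 12*sqrt(2)) - 18*sqrt(2))/(2*g^2 + g*(-2*sqrt(2) - 2) + 2*sqrt(2))
(4) = (d - 1)/(d + 5)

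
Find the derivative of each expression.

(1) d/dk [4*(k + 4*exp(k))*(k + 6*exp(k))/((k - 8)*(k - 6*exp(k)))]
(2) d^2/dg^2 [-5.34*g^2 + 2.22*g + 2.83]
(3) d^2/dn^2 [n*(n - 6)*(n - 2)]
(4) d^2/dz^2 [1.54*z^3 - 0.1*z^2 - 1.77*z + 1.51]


(1) = 4*((k - 8)*(k - 6*exp(k))*((k + 4*exp(k))*(6*exp(k) + 1) + (k + 6*exp(k))*(4*exp(k) + 1)) + (k - 8)*(k + 4*exp(k))*(k + 6*exp(k))*(6*exp(k) - 1) - (k - 6*exp(k))*(k + 4*exp(k))*(k + 6*exp(k)))/((k - 8)^2*(k - 6*exp(k))^2)
(2) = -10.6800000000000
(3) = 6*n - 16
(4) = 9.24*z - 0.2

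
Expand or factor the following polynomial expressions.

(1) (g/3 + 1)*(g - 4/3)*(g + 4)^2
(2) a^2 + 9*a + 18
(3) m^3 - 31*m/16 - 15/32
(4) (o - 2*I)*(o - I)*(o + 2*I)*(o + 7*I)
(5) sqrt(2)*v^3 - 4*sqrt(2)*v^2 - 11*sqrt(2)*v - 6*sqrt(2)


(1) = g^4/3 + 29*g^3/9 + 76*g^2/9 - 16*g/9 - 64/3
(2) = (a + 3)*(a + 6)
(3) = (m - 3/2)*(m + 1/4)*(m + 5/4)
(4) = o^4 + 6*I*o^3 + 11*o^2 + 24*I*o + 28
(5) = (v - 6)*(v + 1)*(sqrt(2)*v + sqrt(2))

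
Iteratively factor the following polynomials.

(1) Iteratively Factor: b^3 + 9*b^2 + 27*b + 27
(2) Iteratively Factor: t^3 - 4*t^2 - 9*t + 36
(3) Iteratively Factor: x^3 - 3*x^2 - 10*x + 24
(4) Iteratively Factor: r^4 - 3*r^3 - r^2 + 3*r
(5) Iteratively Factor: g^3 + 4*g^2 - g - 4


(1) = (b + 3)*(b^2 + 6*b + 9) = (b + 3)^2*(b + 3)
(2) = (t + 3)*(t^2 - 7*t + 12) = (t - 3)*(t + 3)*(t - 4)
(3) = (x - 4)*(x^2 + x - 6) = (x - 4)*(x - 2)*(x + 3)
(4) = (r)*(r^3 - 3*r^2 - r + 3) = r*(r - 3)*(r^2 - 1) = r*(r - 3)*(r + 1)*(r - 1)
(5) = (g + 1)*(g^2 + 3*g - 4) = (g - 1)*(g + 1)*(g + 4)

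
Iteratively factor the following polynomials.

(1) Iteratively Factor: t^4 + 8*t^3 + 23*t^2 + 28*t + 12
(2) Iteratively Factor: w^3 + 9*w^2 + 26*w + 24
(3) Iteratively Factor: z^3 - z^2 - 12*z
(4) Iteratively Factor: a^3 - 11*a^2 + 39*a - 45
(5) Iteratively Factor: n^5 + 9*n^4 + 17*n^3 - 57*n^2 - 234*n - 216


(1) = (t + 2)*(t^3 + 6*t^2 + 11*t + 6) = (t + 2)*(t + 3)*(t^2 + 3*t + 2) = (t + 1)*(t + 2)*(t + 3)*(t + 2)
(2) = (w + 2)*(w^2 + 7*w + 12) = (w + 2)*(w + 3)*(w + 4)
(3) = (z - 4)*(z^2 + 3*z) = (z - 4)*(z + 3)*(z)
(4) = (a - 5)*(a^2 - 6*a + 9) = (a - 5)*(a - 3)*(a - 3)
(5) = (n + 4)*(n^4 + 5*n^3 - 3*n^2 - 45*n - 54) = (n + 3)*(n + 4)*(n^3 + 2*n^2 - 9*n - 18) = (n + 3)^2*(n + 4)*(n^2 - n - 6) = (n - 3)*(n + 3)^2*(n + 4)*(n + 2)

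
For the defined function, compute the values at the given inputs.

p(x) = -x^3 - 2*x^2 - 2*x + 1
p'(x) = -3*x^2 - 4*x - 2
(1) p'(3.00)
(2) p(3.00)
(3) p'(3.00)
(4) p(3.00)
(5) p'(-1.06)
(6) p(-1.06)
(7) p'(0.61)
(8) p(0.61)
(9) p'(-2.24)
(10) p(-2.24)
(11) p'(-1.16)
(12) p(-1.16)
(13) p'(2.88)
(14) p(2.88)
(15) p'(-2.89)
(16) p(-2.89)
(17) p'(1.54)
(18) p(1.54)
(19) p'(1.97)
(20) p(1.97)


(1) = -41.00
(2) = -50.00
(3) = -41.00
(4) = -50.00
(5) = -1.13
(6) = 2.06
(7) = -5.56
(8) = -1.19
(9) = -8.09
(10) = 6.68
(11) = -1.40
(12) = 2.19
(13) = -38.40
(14) = -45.24
(15) = -15.50
(16) = 14.21
(17) = -15.27
(18) = -10.48
(19) = -21.52
(20) = -18.35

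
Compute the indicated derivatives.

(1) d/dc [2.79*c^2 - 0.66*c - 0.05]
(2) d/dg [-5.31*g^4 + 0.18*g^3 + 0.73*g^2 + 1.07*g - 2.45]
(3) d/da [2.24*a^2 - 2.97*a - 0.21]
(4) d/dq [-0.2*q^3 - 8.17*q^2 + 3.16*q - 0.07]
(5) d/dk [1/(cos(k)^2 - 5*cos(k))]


(1) = 5.58*c - 0.66
(2) = -21.24*g^3 + 0.54*g^2 + 1.46*g + 1.07
(3) = 4.48*a - 2.97
(4) = -0.6*q^2 - 16.34*q + 3.16
(5) = (2*cos(k) - 5)*sin(k)/((cos(k) - 5)^2*cos(k)^2)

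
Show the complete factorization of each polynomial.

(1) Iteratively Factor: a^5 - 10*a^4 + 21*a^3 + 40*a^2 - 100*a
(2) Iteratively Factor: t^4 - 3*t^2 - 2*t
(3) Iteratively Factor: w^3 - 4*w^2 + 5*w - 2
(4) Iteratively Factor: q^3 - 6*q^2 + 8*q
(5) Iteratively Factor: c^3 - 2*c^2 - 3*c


(1) = (a - 2)*(a^4 - 8*a^3 + 5*a^2 + 50*a) = (a - 2)*(a + 2)*(a^3 - 10*a^2 + 25*a) = (a - 5)*(a - 2)*(a + 2)*(a^2 - 5*a) = (a - 5)^2*(a - 2)*(a + 2)*(a)
(2) = (t - 2)*(t^3 + 2*t^2 + t) = t*(t - 2)*(t^2 + 2*t + 1) = t*(t - 2)*(t + 1)*(t + 1)
(3) = (w - 2)*(w^2 - 2*w + 1) = (w - 2)*(w - 1)*(w - 1)
(4) = (q - 4)*(q^2 - 2*q) = q*(q - 4)*(q - 2)
(5) = (c + 1)*(c^2 - 3*c) = c*(c + 1)*(c - 3)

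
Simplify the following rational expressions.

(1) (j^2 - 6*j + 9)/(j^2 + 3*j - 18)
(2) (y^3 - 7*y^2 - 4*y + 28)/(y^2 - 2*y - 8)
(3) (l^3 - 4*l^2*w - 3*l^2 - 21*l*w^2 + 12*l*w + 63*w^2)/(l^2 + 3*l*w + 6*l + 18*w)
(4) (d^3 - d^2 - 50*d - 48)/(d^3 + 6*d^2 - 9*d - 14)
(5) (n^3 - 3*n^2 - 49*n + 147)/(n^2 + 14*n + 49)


(1) = (j - 3)/(j + 6)
(2) = (y^2 - 9*y + 14)/(y - 4)
(3) = (l^2 - 7*l*w - 3*l + 21*w)/(l + 6)
(4) = (d^2 - 2*d - 48)/(d^2 + 5*d - 14)
(5) = (n^2 - 10*n + 21)/(n + 7)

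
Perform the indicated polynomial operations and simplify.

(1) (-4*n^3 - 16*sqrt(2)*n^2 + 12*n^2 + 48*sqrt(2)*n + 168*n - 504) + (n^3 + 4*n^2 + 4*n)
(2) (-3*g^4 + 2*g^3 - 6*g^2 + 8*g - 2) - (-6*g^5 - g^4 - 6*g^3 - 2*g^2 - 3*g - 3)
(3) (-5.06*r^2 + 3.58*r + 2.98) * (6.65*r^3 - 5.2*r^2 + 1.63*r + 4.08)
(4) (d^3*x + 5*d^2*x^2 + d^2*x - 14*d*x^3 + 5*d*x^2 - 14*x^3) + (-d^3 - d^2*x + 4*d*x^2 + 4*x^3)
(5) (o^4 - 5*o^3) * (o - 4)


(1) = -3*n^3 - 16*sqrt(2)*n^2 + 16*n^2 + 48*sqrt(2)*n + 172*n - 504
(2) = 6*g^5 - 2*g^4 + 8*g^3 - 4*g^2 + 11*g + 1
(3) = -33.649*r^5 + 50.119*r^4 - 7.0468*r^3 - 30.3054*r^2 + 19.4638*r + 12.1584
(4) = d^3*x - d^3 + 5*d^2*x^2 - 14*d*x^3 + 9*d*x^2 - 10*x^3
(5) = o^5 - 9*o^4 + 20*o^3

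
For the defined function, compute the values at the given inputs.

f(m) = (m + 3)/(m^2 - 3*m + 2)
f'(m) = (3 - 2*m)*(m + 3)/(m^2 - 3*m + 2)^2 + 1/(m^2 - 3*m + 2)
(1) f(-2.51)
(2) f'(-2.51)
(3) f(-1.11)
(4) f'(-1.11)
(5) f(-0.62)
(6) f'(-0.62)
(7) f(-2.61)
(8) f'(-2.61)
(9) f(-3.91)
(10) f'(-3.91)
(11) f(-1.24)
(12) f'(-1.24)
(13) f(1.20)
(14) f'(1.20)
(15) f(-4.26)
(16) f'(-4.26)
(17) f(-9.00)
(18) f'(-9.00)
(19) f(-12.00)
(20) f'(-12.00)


(1) = 0.03
(2) = 0.08
(3) = 0.29
(4) = 0.38
(5) = 0.56
(6) = 0.80
(7) = 0.02
(8) = 0.07
(9) = -0.03
(10) = 0.02
(11) = 0.24
(12) = 0.32
(13) = -26.25
(14) = 92.19
(15) = -0.04
(16) = 0.02
(17) = -0.05
(18) = -0.00
(19) = -0.05
(20) = -0.00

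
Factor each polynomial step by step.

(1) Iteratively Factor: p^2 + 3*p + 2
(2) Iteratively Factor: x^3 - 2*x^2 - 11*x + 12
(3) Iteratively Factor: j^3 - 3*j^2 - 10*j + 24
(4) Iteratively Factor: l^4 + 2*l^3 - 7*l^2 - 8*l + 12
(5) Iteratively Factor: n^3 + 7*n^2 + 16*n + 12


(1) = (p + 1)*(p + 2)
(2) = (x - 4)*(x^2 + 2*x - 3) = (x - 4)*(x - 1)*(x + 3)
(3) = (j - 2)*(j^2 - j - 12) = (j - 4)*(j - 2)*(j + 3)
(4) = (l + 2)*(l^3 - 7*l + 6) = (l + 2)*(l + 3)*(l^2 - 3*l + 2) = (l - 2)*(l + 2)*(l + 3)*(l - 1)
(5) = (n + 2)*(n^2 + 5*n + 6) = (n + 2)*(n + 3)*(n + 2)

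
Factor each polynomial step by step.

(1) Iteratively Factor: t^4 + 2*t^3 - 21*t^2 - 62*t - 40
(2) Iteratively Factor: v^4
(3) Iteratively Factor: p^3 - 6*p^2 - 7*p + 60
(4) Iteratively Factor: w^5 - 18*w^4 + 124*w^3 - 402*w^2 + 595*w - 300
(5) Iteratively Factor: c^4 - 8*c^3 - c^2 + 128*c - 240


(1) = (t - 5)*(t^3 + 7*t^2 + 14*t + 8) = (t - 5)*(t + 1)*(t^2 + 6*t + 8) = (t - 5)*(t + 1)*(t + 4)*(t + 2)
(2) = (v)*(v^3) = v^2*(v^2) = v^3*(v)
(3) = (p + 3)*(p^2 - 9*p + 20) = (p - 5)*(p + 3)*(p - 4)
(4) = (w - 3)*(w^4 - 15*w^3 + 79*w^2 - 165*w + 100) = (w - 5)*(w - 3)*(w^3 - 10*w^2 + 29*w - 20) = (w - 5)^2*(w - 3)*(w^2 - 5*w + 4) = (w - 5)^2*(w - 4)*(w - 3)*(w - 1)
(5) = (c - 5)*(c^3 - 3*c^2 - 16*c + 48) = (c - 5)*(c - 3)*(c^2 - 16) = (c - 5)*(c - 4)*(c - 3)*(c + 4)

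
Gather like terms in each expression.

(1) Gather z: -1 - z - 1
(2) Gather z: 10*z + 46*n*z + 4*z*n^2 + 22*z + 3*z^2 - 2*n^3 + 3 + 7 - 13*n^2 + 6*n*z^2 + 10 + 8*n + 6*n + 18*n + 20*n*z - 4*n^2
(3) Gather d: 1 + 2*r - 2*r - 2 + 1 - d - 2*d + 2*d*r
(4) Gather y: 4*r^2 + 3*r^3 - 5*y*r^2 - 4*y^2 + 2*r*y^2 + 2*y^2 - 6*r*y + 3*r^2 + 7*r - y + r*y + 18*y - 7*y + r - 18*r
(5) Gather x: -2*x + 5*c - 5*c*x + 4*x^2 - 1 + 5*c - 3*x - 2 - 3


(1) = -z - 2
(2) = -2*n^3 - 17*n^2 + 32*n + z^2*(6*n + 3) + z*(4*n^2 + 66*n + 32) + 20
(3) = d*(2*r - 3)
(4) = 3*r^3 + 7*r^2 - 10*r + y^2*(2*r - 2) + y*(-5*r^2 - 5*r + 10)
(5) = 10*c + 4*x^2 + x*(-5*c - 5) - 6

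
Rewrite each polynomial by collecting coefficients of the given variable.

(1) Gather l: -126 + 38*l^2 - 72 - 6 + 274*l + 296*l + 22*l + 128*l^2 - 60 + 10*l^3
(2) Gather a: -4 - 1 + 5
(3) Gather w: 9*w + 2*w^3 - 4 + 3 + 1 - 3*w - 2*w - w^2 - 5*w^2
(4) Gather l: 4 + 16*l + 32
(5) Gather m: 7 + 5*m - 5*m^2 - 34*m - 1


(1) = 10*l^3 + 166*l^2 + 592*l - 264
(2) = 0
(3) = 2*w^3 - 6*w^2 + 4*w
(4) = 16*l + 36
(5) = -5*m^2 - 29*m + 6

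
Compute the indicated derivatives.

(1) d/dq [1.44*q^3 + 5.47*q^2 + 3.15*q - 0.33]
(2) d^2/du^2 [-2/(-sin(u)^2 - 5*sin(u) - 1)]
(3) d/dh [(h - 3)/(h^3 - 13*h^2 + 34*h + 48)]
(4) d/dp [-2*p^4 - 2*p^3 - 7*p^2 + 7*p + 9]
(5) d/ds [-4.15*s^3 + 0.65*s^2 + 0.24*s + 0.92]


(1) = 4.32*q^2 + 10.94*q + 3.15
(2) = 2*(-4*sin(u)^4 - 15*sin(u)^3 - 15*sin(u)^2 + 35*sin(u) + 48)/(sin(u)^2 + 5*sin(u) + 1)^3
(3) = (h^3 - 13*h^2 + 34*h - (h - 3)*(3*h^2 - 26*h + 34) + 48)/(h^3 - 13*h^2 + 34*h + 48)^2
(4) = -8*p^3 - 6*p^2 - 14*p + 7
(5) = -12.45*s^2 + 1.3*s + 0.24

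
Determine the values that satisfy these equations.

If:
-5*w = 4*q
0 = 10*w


Then:
q = 0
w = 0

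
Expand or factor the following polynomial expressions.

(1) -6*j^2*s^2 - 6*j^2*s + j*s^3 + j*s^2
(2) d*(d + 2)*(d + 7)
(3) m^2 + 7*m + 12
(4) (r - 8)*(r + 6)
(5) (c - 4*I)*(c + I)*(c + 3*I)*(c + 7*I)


(1) = s*(-6*j + s)*(j*s + j)
(2) = d^3 + 9*d^2 + 14*d
(3) = (m + 3)*(m + 4)
(4) = r^2 - 2*r - 48
(5) = c^4 + 7*I*c^3 + 13*c^2 + 103*I*c - 84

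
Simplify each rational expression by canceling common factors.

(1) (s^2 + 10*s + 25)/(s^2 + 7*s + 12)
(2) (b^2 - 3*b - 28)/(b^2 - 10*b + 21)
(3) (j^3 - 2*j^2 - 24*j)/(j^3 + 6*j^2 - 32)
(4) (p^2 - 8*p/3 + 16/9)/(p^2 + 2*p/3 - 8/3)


(1) = (s^2 + 10*s + 25)/(s^2 + 7*s + 12)
(2) = (b + 4)/(b - 3)
(3) = (j^2 - 6*j)/(j^2 + 2*j - 8)
(4) = (3*p - 4)/(3*p + 6)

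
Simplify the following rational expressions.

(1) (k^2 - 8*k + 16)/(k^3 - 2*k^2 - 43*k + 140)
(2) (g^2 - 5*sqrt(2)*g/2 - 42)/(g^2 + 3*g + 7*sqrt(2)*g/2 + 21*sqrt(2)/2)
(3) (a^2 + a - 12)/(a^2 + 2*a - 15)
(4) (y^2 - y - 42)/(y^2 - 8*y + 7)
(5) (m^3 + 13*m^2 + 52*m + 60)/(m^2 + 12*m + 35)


(1) = (k - 4)/(k^2 + 2*k - 35)
(2) = (4*g - 24*sqrt(2))/(4*g + 12)
(3) = (a + 4)/(a + 5)
(4) = (y + 6)/(y - 1)
(5) = (m^2 + 8*m + 12)/(m + 7)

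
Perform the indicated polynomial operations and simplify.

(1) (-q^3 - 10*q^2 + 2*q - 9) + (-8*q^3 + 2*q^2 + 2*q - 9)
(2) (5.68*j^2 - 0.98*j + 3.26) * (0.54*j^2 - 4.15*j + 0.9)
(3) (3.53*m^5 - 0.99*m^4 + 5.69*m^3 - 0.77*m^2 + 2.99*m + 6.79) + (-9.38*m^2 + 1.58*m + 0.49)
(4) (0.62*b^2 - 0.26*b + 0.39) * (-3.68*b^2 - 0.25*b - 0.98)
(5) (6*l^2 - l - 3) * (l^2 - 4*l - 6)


(1) = -9*q^3 - 8*q^2 + 4*q - 18
(2) = 3.0672*j^4 - 24.1012*j^3 + 10.9394*j^2 - 14.411*j + 2.934
(3) = 3.53*m^5 - 0.99*m^4 + 5.69*m^3 - 10.15*m^2 + 4.57*m + 7.28
(4) = -2.2816*b^4 + 0.8018*b^3 - 1.9778*b^2 + 0.1573*b - 0.3822
(5) = 6*l^4 - 25*l^3 - 35*l^2 + 18*l + 18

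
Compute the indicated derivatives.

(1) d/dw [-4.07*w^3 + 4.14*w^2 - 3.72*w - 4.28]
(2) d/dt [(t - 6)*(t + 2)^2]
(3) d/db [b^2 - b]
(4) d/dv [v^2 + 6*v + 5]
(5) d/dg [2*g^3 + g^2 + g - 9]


(1) = -12.21*w^2 + 8.28*w - 3.72
(2) = (t + 2)*(3*t - 10)
(3) = 2*b - 1
(4) = 2*v + 6
(5) = 6*g^2 + 2*g + 1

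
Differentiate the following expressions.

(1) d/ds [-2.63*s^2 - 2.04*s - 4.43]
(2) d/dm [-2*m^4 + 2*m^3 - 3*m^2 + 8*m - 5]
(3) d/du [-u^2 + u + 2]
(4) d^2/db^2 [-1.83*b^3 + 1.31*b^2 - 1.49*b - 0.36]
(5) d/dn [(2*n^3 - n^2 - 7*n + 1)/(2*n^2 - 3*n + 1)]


(1) = -5.26*s - 2.04
(2) = -8*m^3 + 6*m^2 - 6*m + 8
(3) = 1 - 2*u
(4) = 2.62 - 10.98*b
(5) = (4*n^4 - 12*n^3 + 23*n^2 - 6*n - 4)/(4*n^4 - 12*n^3 + 13*n^2 - 6*n + 1)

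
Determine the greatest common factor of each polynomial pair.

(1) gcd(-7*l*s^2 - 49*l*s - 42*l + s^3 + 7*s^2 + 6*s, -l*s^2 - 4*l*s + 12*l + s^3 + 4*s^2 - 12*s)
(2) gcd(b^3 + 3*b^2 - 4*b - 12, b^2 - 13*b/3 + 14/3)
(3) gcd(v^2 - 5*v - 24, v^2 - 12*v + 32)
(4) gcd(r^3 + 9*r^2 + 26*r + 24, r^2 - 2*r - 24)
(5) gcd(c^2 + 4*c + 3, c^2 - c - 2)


(1) = gcd((-7*l + s)*(s + 1)*(s + 6), (-l + s)*(s - 2)*(s + 6)) = s + 6
(2) = gcd((b - 2)*(b + 2)*(b + 3), (b - 7/3)*(b - 2)) = b - 2
(3) = v - 8
(4) = r + 4
(5) = c + 1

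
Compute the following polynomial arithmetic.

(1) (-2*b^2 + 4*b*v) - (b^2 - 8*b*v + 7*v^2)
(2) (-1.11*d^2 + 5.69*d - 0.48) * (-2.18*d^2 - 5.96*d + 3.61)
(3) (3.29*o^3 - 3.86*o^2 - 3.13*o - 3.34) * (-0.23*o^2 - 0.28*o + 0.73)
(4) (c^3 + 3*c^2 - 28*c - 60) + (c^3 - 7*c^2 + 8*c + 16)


(1) = -3*b^2 + 12*b*v - 7*v^2
(2) = 2.4198*d^4 - 5.7886*d^3 - 36.8731*d^2 + 23.4017*d - 1.7328
(3) = -0.7567*o^5 - 0.0334*o^4 + 4.2024*o^3 - 1.1732*o^2 - 1.3497*o - 2.4382
(4) = 2*c^3 - 4*c^2 - 20*c - 44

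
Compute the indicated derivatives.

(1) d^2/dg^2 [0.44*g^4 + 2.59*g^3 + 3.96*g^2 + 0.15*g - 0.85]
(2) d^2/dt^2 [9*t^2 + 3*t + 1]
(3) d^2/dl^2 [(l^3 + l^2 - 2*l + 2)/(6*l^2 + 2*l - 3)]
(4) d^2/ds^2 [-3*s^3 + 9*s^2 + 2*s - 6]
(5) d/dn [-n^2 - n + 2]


(1) = 5.28*g^2 + 15.54*g + 7.92
(2) = 18
(3) = 2*(-62*l^3 + 252*l^2 - 9*l + 41)/(216*l^6 + 216*l^5 - 252*l^4 - 208*l^3 + 126*l^2 + 54*l - 27)
(4) = 18 - 18*s
(5) = -2*n - 1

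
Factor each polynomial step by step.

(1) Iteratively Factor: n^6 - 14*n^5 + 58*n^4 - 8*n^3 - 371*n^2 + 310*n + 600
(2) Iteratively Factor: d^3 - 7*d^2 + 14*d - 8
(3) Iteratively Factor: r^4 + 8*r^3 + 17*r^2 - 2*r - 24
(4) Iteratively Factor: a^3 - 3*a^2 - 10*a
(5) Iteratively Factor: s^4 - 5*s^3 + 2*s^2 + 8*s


(1) = (n + 2)*(n^5 - 16*n^4 + 90*n^3 - 188*n^2 + 5*n + 300) = (n - 3)*(n + 2)*(n^4 - 13*n^3 + 51*n^2 - 35*n - 100) = (n - 5)*(n - 3)*(n + 2)*(n^3 - 8*n^2 + 11*n + 20) = (n - 5)*(n - 4)*(n - 3)*(n + 2)*(n^2 - 4*n - 5) = (n - 5)^2*(n - 4)*(n - 3)*(n + 2)*(n + 1)
(2) = (d - 2)*(d^2 - 5*d + 4) = (d - 2)*(d - 1)*(d - 4)
(3) = (r - 1)*(r^3 + 9*r^2 + 26*r + 24) = (r - 1)*(r + 2)*(r^2 + 7*r + 12) = (r - 1)*(r + 2)*(r + 4)*(r + 3)
(4) = (a)*(a^2 - 3*a - 10) = a*(a - 5)*(a + 2)
(5) = (s)*(s^3 - 5*s^2 + 2*s + 8) = s*(s + 1)*(s^2 - 6*s + 8) = s*(s - 4)*(s + 1)*(s - 2)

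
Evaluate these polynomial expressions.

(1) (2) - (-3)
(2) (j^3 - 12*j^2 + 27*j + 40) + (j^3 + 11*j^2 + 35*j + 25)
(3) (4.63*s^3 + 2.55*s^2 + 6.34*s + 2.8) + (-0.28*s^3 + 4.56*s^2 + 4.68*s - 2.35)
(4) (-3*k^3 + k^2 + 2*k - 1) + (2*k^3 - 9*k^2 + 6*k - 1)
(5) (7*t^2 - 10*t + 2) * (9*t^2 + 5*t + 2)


(1) = 5
(2) = 2*j^3 - j^2 + 62*j + 65
(3) = 4.35*s^3 + 7.11*s^2 + 11.02*s + 0.45
(4) = -k^3 - 8*k^2 + 8*k - 2
(5) = 63*t^4 - 55*t^3 - 18*t^2 - 10*t + 4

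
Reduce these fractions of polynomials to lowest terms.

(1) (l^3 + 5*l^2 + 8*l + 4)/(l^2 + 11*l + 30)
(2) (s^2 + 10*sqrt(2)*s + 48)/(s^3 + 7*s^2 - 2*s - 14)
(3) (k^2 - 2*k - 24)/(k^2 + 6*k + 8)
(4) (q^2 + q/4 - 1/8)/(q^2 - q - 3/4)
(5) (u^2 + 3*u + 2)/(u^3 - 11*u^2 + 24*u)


(1) = (l^3 + 5*l^2 + 8*l + 4)/(l^2 + 11*l + 30)
(2) = (s^2 + 10*sqrt(2)*s + 48)/(s^3 + 7*s^2 - 2*s - 14)
(3) = (k - 6)/(k + 2)
(4) = (4*q - 1)/(4*q - 6)
(5) = (u^2 + 3*u + 2)/(u^3 - 11*u^2 + 24*u)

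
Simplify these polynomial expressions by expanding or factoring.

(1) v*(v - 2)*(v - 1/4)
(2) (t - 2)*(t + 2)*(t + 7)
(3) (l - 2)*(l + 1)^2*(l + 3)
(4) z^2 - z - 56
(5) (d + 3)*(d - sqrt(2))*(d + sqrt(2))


(1) = v^3 - 9*v^2/4 + v/2
(2) = t^3 + 7*t^2 - 4*t - 28
(3) = l^4 + 3*l^3 - 3*l^2 - 11*l - 6
(4) = (z - 8)*(z + 7)
(5) = d^3 + 3*d^2 - 2*d - 6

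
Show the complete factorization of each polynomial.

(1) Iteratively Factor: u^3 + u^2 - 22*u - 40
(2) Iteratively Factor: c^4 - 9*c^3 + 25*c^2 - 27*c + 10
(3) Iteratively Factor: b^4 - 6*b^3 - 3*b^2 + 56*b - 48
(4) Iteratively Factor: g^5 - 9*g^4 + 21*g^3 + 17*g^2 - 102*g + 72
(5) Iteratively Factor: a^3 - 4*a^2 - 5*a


(1) = (u + 4)*(u^2 - 3*u - 10) = (u + 2)*(u + 4)*(u - 5)
(2) = (c - 5)*(c^3 - 4*c^2 + 5*c - 2) = (c - 5)*(c - 1)*(c^2 - 3*c + 2) = (c - 5)*(c - 2)*(c - 1)*(c - 1)
(3) = (b - 4)*(b^3 - 2*b^2 - 11*b + 12) = (b - 4)^2*(b^2 + 2*b - 3) = (b - 4)^2*(b + 3)*(b - 1)
(4) = (g + 2)*(g^4 - 11*g^3 + 43*g^2 - 69*g + 36) = (g - 4)*(g + 2)*(g^3 - 7*g^2 + 15*g - 9) = (g - 4)*(g - 3)*(g + 2)*(g^2 - 4*g + 3) = (g - 4)*(g - 3)^2*(g + 2)*(g - 1)
(5) = (a + 1)*(a^2 - 5*a) = a*(a + 1)*(a - 5)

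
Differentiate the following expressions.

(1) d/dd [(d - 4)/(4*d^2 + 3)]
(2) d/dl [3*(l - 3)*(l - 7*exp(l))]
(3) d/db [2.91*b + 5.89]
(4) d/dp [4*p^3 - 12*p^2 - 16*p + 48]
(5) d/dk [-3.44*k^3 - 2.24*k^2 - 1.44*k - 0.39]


(1) = (4*d^2 - 8*d*(d - 4) + 3)/(4*d^2 + 3)^2
(2) = -21*l*exp(l) + 6*l + 42*exp(l) - 9
(3) = 2.91000000000000
(4) = 12*p^2 - 24*p - 16
(5) = -10.32*k^2 - 4.48*k - 1.44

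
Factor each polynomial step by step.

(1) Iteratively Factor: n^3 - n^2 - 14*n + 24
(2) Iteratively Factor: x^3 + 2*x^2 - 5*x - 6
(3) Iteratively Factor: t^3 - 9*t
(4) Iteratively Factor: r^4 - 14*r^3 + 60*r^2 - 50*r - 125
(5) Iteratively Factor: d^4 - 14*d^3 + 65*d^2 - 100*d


(1) = (n - 2)*(n^2 + n - 12) = (n - 2)*(n + 4)*(n - 3)
(2) = (x + 1)*(x^2 + x - 6) = (x + 1)*(x + 3)*(x - 2)
(3) = (t - 3)*(t^2 + 3*t) = t*(t - 3)*(t + 3)
(4) = (r - 5)*(r^3 - 9*r^2 + 15*r + 25) = (r - 5)*(r + 1)*(r^2 - 10*r + 25) = (r - 5)^2*(r + 1)*(r - 5)
(5) = (d - 5)*(d^3 - 9*d^2 + 20*d) = (d - 5)*(d - 4)*(d^2 - 5*d) = d*(d - 5)*(d - 4)*(d - 5)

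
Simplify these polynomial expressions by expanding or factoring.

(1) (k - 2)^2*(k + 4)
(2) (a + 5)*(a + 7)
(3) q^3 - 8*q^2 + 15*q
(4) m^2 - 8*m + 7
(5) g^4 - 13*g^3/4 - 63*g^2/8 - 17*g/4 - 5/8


(1) = k^3 - 12*k + 16
(2) = a^2 + 12*a + 35
(3) = q*(q - 5)*(q - 3)
(4) = (m - 7)*(m - 1)
(5) = (g - 5)*(g + 1/4)*(g + 1/2)*(g + 1)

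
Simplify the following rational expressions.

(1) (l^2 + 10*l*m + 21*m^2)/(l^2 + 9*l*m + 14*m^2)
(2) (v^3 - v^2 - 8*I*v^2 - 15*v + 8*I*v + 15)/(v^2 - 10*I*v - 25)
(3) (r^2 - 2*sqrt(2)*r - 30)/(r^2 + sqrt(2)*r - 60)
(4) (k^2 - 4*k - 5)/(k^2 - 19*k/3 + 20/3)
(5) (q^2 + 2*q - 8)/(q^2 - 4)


(1) = (l + 3*m)/(l + 2*m)
(2) = (v^2 + v*(-1 - 3*I) + 3*I)/(v - 5*I)
(3) = (r + 3*sqrt(2))/(r + 6*sqrt(2))
(4) = (3*k + 3)/(3*k - 4)
(5) = (q + 4)/(q + 2)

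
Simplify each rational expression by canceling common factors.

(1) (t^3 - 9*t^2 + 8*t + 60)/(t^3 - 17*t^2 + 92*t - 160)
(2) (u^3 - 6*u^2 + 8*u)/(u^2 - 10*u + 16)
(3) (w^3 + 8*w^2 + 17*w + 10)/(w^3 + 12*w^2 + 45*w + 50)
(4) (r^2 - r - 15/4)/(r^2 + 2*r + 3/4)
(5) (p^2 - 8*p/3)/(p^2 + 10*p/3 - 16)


(1) = (t^2 - 4*t - 12)/(t^2 - 12*t + 32)
(2) = (u^2 - 4*u)/(u - 8)
(3) = (w + 1)/(w + 5)
(4) = (2*r - 5)/(2*r + 1)
(5) = p/(p + 6)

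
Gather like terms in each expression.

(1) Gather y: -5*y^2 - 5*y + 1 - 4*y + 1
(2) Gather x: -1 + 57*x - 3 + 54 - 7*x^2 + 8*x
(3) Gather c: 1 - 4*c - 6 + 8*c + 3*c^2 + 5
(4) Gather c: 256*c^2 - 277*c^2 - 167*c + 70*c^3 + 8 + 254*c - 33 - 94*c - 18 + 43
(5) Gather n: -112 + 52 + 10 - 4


(1) = -5*y^2 - 9*y + 2
(2) = -7*x^2 + 65*x + 50
(3) = 3*c^2 + 4*c
(4) = 70*c^3 - 21*c^2 - 7*c
(5) = -54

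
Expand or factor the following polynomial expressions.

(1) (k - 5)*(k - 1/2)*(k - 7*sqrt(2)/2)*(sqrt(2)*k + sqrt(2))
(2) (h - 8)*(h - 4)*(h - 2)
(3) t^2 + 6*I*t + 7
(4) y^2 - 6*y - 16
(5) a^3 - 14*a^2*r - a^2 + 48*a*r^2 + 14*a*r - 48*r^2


(1) = sqrt(2)*k^4 - 7*k^3 - 9*sqrt(2)*k^3/2 - 3*sqrt(2)*k^2 + 63*k^2/2 + 5*sqrt(2)*k/2 + 21*k - 35/2
(2) = h^3 - 14*h^2 + 56*h - 64
(3) = (t - I)*(t + 7*I)
(4) = (y - 8)*(y + 2)
(5) = (a - 1)*(a - 8*r)*(a - 6*r)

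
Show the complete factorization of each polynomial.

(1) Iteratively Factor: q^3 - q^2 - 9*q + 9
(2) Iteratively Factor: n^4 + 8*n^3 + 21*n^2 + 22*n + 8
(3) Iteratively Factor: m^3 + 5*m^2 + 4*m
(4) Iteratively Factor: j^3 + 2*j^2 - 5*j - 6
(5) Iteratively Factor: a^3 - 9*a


(1) = (q - 1)*(q^2 - 9) = (q - 3)*(q - 1)*(q + 3)
(2) = (n + 2)*(n^3 + 6*n^2 + 9*n + 4) = (n + 1)*(n + 2)*(n^2 + 5*n + 4) = (n + 1)^2*(n + 2)*(n + 4)
(3) = (m + 1)*(m^2 + 4*m) = (m + 1)*(m + 4)*(m)
(4) = (j + 1)*(j^2 + j - 6) = (j + 1)*(j + 3)*(j - 2)
(5) = (a - 3)*(a^2 + 3*a) = a*(a - 3)*(a + 3)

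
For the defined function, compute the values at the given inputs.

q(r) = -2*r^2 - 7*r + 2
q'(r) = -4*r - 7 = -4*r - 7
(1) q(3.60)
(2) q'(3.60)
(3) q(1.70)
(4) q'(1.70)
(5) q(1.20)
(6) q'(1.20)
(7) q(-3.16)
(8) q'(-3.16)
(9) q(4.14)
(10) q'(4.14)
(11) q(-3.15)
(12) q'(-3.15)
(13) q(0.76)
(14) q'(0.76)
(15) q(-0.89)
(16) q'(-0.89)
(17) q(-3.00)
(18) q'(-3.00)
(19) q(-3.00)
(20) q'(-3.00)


(1) = -49.12
(2) = -21.40
(3) = -15.68
(4) = -13.80
(5) = -9.28
(6) = -11.80
(7) = 4.15
(8) = 5.64
(9) = -61.26
(10) = -23.56
(11) = 4.21
(12) = 5.60
(13) = -4.48
(14) = -10.04
(15) = 6.65
(16) = -3.44
(17) = 5.00
(18) = 5.00
(19) = 5.00
(20) = 5.00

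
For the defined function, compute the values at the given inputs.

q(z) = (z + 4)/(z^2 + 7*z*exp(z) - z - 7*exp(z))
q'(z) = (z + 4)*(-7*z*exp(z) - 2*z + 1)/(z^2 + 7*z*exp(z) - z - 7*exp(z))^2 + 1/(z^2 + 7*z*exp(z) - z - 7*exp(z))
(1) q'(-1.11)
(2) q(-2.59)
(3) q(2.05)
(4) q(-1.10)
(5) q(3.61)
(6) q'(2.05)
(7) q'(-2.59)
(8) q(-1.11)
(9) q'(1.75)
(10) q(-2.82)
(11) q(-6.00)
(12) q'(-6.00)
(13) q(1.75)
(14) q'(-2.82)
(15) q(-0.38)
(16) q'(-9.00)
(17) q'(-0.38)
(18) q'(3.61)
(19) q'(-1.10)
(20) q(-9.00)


(1) = 2.22
(2) = 0.19
(3) = 0.10
(4) = -1.12
(5) = 0.01
(6) = -0.18
(7) = 0.33
(8) = -1.14
(9) = -0.39
(10) = 0.13
(11) = -0.05
(12) = 0.01
(13) = 0.18
(14) = 0.22
(15) = -0.60
(16) = -0.00
(17) = 0.19
(18) = -0.01
(19) = 2.12
(20) = -0.06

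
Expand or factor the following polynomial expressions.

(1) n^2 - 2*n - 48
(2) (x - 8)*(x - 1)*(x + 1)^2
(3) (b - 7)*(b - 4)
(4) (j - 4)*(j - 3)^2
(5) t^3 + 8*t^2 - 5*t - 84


(1) = (n - 8)*(n + 6)
(2) = x^4 - 7*x^3 - 9*x^2 + 7*x + 8
(3) = b^2 - 11*b + 28
(4) = j^3 - 10*j^2 + 33*j - 36
(5) = (t - 3)*(t + 4)*(t + 7)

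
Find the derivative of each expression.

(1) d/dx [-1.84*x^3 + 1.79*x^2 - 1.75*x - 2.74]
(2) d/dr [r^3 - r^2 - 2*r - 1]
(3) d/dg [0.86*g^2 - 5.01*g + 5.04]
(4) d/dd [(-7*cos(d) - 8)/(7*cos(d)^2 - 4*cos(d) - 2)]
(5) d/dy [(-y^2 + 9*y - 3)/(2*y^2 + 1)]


(1) = -5.52*x^2 + 3.58*x - 1.75
(2) = 3*r^2 - 2*r - 2
(3) = 1.72*g - 5.01
(4) = (-49*cos(d)^2 - 112*cos(d) + 18)*sin(d)/(7*sin(d)^2 + 4*cos(d) - 5)^2
(5) = (-18*y^2 + 10*y + 9)/(4*y^4 + 4*y^2 + 1)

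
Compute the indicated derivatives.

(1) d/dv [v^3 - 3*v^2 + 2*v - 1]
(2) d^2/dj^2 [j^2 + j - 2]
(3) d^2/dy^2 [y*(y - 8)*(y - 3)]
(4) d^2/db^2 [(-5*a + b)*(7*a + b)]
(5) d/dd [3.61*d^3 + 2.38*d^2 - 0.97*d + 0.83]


(1) = 3*v^2 - 6*v + 2
(2) = 2
(3) = 6*y - 22
(4) = 2
(5) = 10.83*d^2 + 4.76*d - 0.97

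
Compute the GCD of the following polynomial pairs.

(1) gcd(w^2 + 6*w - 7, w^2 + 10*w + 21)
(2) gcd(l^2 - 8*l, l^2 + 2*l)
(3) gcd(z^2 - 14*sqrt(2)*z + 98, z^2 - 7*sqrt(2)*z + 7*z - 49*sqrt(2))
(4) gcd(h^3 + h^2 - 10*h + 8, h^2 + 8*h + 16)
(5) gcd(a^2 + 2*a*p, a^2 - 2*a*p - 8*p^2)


(1) = w + 7
(2) = l
(3) = z - 7*sqrt(2)
(4) = h + 4
(5) = a + 2*p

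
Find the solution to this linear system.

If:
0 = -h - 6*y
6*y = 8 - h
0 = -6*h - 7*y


Then:
No Solution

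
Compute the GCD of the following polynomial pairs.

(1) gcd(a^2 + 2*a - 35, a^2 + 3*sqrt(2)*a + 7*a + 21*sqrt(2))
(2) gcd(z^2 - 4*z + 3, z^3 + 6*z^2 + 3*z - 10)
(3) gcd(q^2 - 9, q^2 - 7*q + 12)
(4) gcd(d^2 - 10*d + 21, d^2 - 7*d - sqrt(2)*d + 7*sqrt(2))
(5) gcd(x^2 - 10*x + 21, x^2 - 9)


(1) = gcd((a - 5)*(a + 7), (a + 7)*(a + 3*sqrt(2))) = a + 7
(2) = z - 1
(3) = q - 3
(4) = d - 7
(5) = x - 3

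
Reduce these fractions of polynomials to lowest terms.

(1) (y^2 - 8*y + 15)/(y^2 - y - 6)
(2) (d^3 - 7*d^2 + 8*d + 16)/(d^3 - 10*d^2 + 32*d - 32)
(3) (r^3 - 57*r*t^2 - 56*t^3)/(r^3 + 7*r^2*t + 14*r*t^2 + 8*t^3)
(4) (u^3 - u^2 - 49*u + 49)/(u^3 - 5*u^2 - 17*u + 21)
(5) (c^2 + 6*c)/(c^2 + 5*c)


(1) = (y - 5)/(y + 2)
(2) = (d + 1)/(d - 2)
(3) = (r^2 - r*t - 56*t^2)/(r^2 + 6*r*t + 8*t^2)
(4) = (u + 7)/(u + 3)
(5) = (c + 6)/(c + 5)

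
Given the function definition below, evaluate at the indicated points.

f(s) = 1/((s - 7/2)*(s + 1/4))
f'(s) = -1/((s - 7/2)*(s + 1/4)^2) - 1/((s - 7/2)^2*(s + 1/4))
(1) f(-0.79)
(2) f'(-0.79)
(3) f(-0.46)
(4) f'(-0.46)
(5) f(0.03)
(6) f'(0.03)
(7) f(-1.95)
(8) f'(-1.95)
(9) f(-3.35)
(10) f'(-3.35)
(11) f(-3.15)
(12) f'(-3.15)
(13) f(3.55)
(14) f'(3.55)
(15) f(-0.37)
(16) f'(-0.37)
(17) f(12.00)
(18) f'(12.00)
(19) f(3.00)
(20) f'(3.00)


(1) = 0.43
(2) = 0.90
(3) = 1.20
(4) = 6.03
(5) = -1.03
(6) = 3.38
(7) = 0.11
(8) = 0.08
(9) = 0.05
(10) = 0.02
(11) = 0.05
(12) = 0.03
(13) = 5.26
(14) = -106.65
(15) = 2.15
(16) = 18.50
(17) = 0.01
(18) = -0.00
(19) = -0.62
(20) = -1.04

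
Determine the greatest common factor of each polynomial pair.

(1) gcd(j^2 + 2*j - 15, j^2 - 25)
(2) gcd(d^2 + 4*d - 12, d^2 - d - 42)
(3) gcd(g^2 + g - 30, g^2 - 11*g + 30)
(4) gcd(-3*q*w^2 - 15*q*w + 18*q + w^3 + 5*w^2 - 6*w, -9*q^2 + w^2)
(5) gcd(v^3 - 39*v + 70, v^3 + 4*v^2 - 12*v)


(1) = gcd((j - 3)*(j + 5), (j - 5)*(j + 5)) = j + 5
(2) = gcd((d - 2)*(d + 6), (d - 7)*(d + 6)) = d + 6
(3) = gcd((g - 5)*(g + 6), (g - 6)*(g - 5)) = g - 5
(4) = 3*q - w
(5) = gcd((v - 5)*(v - 2)*(v + 7), v*(v - 2)*(v + 6)) = v - 2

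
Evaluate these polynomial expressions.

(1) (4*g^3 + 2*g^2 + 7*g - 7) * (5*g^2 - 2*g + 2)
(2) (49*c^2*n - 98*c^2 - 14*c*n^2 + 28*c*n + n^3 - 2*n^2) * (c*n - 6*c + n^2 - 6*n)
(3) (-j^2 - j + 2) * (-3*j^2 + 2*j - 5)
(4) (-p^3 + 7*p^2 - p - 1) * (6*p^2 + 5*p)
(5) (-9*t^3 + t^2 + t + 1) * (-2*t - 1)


(1) = 20*g^5 + 2*g^4 + 39*g^3 - 45*g^2 + 28*g - 14
(2) = 49*c^3*n^2 - 392*c^3*n + 588*c^3 + 35*c^2*n^3 - 280*c^2*n^2 + 420*c^2*n - 13*c*n^4 + 104*c*n^3 - 156*c*n^2 + n^5 - 8*n^4 + 12*n^3
(3) = 3*j^4 + j^3 - 3*j^2 + 9*j - 10
(4) = -6*p^5 + 37*p^4 + 29*p^3 - 11*p^2 - 5*p
(5) = 18*t^4 + 7*t^3 - 3*t^2 - 3*t - 1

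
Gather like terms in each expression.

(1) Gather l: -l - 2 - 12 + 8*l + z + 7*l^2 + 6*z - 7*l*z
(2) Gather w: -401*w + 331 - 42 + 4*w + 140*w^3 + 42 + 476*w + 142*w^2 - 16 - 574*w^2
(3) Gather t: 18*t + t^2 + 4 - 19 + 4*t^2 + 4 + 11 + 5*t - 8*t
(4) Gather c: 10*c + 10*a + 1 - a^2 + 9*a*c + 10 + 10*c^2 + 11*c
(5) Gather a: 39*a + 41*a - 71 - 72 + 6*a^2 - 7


(1) = 7*l^2 + l*(7 - 7*z) + 7*z - 14
(2) = 140*w^3 - 432*w^2 + 79*w + 315
(3) = 5*t^2 + 15*t
(4) = -a^2 + 10*a + 10*c^2 + c*(9*a + 21) + 11
(5) = 6*a^2 + 80*a - 150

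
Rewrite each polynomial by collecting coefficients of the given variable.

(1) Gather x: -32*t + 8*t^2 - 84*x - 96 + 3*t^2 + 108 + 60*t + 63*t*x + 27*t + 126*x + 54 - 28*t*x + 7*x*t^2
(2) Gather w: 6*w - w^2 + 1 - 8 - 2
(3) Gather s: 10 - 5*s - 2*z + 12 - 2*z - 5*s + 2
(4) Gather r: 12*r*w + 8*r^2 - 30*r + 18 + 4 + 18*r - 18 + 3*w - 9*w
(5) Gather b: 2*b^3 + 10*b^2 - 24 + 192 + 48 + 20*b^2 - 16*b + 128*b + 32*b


(1) = 11*t^2 + 55*t + x*(7*t^2 + 35*t + 42) + 66
(2) = -w^2 + 6*w - 9
(3) = -10*s - 4*z + 24
(4) = 8*r^2 + r*(12*w - 12) - 6*w + 4
(5) = 2*b^3 + 30*b^2 + 144*b + 216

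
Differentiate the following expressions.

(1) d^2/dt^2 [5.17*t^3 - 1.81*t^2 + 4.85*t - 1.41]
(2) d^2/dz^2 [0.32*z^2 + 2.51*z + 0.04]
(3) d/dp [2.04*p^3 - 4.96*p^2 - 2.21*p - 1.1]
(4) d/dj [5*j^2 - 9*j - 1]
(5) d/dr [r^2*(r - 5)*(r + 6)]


(1) = 31.02*t - 3.62
(2) = 0.640000000000000
(3) = 6.12*p^2 - 9.92*p - 2.21
(4) = 10*j - 9
(5) = r*(4*r^2 + 3*r - 60)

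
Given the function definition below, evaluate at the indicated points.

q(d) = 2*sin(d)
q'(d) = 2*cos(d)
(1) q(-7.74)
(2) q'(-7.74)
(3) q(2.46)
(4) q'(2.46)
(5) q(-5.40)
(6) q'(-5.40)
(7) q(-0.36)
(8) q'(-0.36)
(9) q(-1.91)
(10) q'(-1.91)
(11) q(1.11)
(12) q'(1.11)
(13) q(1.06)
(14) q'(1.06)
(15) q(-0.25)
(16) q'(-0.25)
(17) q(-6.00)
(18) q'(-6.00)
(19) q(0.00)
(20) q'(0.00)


(1) = -1.99
(2) = 0.23
(3) = 1.26
(4) = -1.55
(5) = 1.55
(6) = 1.27
(7) = -0.70
(8) = 1.87
(9) = -1.89
(10) = -0.67
(11) = 1.79
(12) = 0.89
(13) = 1.74
(14) = 0.98
(15) = -0.49
(16) = 1.94
(17) = 0.56
(18) = 1.92
(19) = 0.00
(20) = 2.00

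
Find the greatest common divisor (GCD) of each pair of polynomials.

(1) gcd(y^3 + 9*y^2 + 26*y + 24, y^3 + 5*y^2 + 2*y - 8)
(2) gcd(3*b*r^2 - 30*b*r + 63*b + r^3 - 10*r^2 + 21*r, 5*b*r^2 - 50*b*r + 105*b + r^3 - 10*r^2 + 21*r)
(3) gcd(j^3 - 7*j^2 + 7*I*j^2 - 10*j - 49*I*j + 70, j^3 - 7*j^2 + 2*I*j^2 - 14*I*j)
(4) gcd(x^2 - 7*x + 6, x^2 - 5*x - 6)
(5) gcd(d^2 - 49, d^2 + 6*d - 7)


(1) = y^2 + 6*y + 8
(2) = gcd((3*b + r)*(r - 7)*(r - 3), (5*b + r)*(r - 7)*(r - 3)) = r^2 - 10*r + 21
(3) = gcd((j - 7)*(j + 2*I)*(j + 5*I), j*(j - 7)*(j + 2*I)) = j^2 + j*(-7 + 2*I) - 14*I
(4) = x - 6
(5) = d + 7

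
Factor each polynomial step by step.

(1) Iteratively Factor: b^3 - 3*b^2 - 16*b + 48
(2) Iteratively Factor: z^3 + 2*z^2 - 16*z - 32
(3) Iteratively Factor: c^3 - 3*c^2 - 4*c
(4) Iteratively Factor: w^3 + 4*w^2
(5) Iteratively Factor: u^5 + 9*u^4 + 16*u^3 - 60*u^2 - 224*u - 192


(1) = (b - 4)*(b^2 + b - 12) = (b - 4)*(b + 4)*(b - 3)
(2) = (z - 4)*(z^2 + 6*z + 8) = (z - 4)*(z + 2)*(z + 4)
(3) = (c + 1)*(c^2 - 4*c) = c*(c + 1)*(c - 4)
(4) = (w)*(w^2 + 4*w) = w*(w + 4)*(w)
(5) = (u + 4)*(u^4 + 5*u^3 - 4*u^2 - 44*u - 48) = (u + 2)*(u + 4)*(u^3 + 3*u^2 - 10*u - 24) = (u + 2)^2*(u + 4)*(u^2 + u - 12) = (u - 3)*(u + 2)^2*(u + 4)*(u + 4)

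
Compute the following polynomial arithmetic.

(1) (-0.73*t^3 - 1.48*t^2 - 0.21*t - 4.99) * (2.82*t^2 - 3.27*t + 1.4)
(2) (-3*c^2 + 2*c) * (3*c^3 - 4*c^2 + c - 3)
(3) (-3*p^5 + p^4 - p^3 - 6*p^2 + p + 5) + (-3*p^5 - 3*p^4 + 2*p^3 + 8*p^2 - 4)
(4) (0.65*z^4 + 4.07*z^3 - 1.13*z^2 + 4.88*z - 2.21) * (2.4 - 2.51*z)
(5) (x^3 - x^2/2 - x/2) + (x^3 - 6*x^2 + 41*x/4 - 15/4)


(1) = -2.0586*t^5 - 1.7865*t^4 + 3.2254*t^3 - 15.4571*t^2 + 16.0233*t - 6.986
(2) = -9*c^5 + 18*c^4 - 11*c^3 + 11*c^2 - 6*c
(3) = -6*p^5 - 2*p^4 + p^3 + 2*p^2 + p + 1
(4) = -1.6315*z^5 - 8.6557*z^4 + 12.6043*z^3 - 14.9608*z^2 + 17.2591*z - 5.304
(5) = 2*x^3 - 13*x^2/2 + 39*x/4 - 15/4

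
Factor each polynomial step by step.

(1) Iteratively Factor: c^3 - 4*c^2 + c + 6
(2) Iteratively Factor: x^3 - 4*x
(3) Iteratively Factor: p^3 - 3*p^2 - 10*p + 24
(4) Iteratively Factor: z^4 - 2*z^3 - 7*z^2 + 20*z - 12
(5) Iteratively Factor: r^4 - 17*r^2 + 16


(1) = (c + 1)*(c^2 - 5*c + 6) = (c - 3)*(c + 1)*(c - 2)
(2) = (x)*(x^2 - 4) = x*(x + 2)*(x - 2)
(3) = (p - 4)*(p^2 + p - 6) = (p - 4)*(p - 2)*(p + 3)
(4) = (z - 2)*(z^3 - 7*z + 6) = (z - 2)*(z - 1)*(z^2 + z - 6) = (z - 2)^2*(z - 1)*(z + 3)
(5) = (r - 1)*(r^3 + r^2 - 16*r - 16) = (r - 4)*(r - 1)*(r^2 + 5*r + 4) = (r - 4)*(r - 1)*(r + 4)*(r + 1)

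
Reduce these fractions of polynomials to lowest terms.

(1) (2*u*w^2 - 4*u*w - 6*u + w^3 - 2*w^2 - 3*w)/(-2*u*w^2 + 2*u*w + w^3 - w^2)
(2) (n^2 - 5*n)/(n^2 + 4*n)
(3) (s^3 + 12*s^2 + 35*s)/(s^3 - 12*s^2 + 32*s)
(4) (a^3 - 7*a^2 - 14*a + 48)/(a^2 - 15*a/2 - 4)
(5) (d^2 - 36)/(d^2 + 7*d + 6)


(1) = (-2*u*w^2 + 4*u*w + 6*u - w^3 + 2*w^2 + 3*w)/(2*u*w^2 - 2*u*w - w^3 + w^2)
(2) = (n - 5)/(n + 4)
(3) = (s^2 + 12*s + 35)/(s^2 - 12*s + 32)
(4) = (2*a^2 + 2*a - 12)/(2*a + 1)
(5) = (d - 6)/(d + 1)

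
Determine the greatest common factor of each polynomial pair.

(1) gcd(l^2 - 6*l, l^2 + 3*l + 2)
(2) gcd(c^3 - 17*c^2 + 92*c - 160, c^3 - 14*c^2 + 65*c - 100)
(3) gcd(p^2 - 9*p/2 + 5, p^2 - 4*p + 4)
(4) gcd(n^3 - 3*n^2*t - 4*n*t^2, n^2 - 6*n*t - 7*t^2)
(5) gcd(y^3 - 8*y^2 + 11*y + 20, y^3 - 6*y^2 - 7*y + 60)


(1) = gcd(l*(l - 6), (l + 1)*(l + 2)) = 1
(2) = c^2 - 9*c + 20
(3) = p - 2
(4) = gcd(n*(n - 4*t)*(n + t), (n - 7*t)*(n + t)) = n + t
(5) = gcd((y - 5)*(y - 4)*(y + 1), (y - 5)*(y - 4)*(y + 3)) = y^2 - 9*y + 20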